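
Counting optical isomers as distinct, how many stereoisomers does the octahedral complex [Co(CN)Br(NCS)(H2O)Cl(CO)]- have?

30

An octahedron has six vertices in three trans pairs; every non-trans pair is cis.
Systematic enumeration (placing each ligand type in turn and discarding arrangements equivalent by rotation or reflection) gives 15 geometric isomers.
Of these, 15 lack any improper symmetry element and so occur as enantiomeric pairs, giving 15 + 15 = 30 stereoisomers in total.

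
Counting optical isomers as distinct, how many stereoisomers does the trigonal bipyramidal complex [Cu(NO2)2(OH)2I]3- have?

6

In a trigonal bipyramid the two axial positions differ from the three equatorial ones.
Exhaustive case analysis gives 5 geometric isomers.
One of these lacks any improper symmetry element and so occurs as an enantiomeric pair, giving 5 + 1 = 6 stereoisomers in total.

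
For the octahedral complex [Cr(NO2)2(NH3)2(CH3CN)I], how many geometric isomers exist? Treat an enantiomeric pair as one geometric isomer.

The six octahedral sites form three mutually perpendicular trans pairs.
There are 6 geometric isomers: NO2 trans, NH3 trans; NO2 cis, NH3 cis (3 arrangements, 2 chiral); NO2 trans, NH3 cis; NO2 cis, NH3 trans.

6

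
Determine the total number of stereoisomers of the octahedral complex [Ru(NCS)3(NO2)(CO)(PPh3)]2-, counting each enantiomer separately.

5

In an octahedral complex each vertex has one trans partner and four cis neighbours.
Systematic placement gives 4 geometric isomers: NCS mer (3 arrangements); NCS fac (chiral).
One of these lacks any improper symmetry element and so occurs as an enantiomeric pair, giving 4 + 1 = 5 stereoisomers in total.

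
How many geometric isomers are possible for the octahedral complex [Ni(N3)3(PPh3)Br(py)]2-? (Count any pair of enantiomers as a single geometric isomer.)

The six octahedral sites form three mutually perpendicular trans pairs.
Working through the distinct placements yields 4 geometric isomers: N3 mer (3 arrangements); N3 fac (chiral).

4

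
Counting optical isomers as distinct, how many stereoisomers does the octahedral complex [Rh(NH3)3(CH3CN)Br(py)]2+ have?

5

In an octahedral complex each vertex has one trans partner and four cis neighbours.
Working through the distinct placements yields 4 geometric isomers: NH3 mer (3 arrangements); NH3 fac (chiral).
One of these lacks any improper symmetry element and so occurs as an enantiomeric pair, giving 4 + 1 = 5 stereoisomers in total.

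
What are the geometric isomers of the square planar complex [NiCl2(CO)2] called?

A square has two trans pairs of vertices; adjacent vertices are cis.
The distinct arrangements are (2 in all): Cl cis; Cl trans.

cis and trans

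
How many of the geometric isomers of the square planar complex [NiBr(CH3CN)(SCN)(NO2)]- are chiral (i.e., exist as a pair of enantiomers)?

A square has two trans pairs of vertices; adjacent vertices are cis.
There are 3 geometric isomers: (Br/NO2 trans, CH3CN/SCN trans); (Br/SCN trans, CH3CN/NO2 trans); (Br/CH3CN trans, NO2/SCN trans).
Each arrangement has an internal mirror plane or centre of symmetry, so none is chiral.

0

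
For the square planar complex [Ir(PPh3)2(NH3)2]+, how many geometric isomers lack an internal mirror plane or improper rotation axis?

The distinct arrangements are (2 in all): PPh3 cis; PPh3 trans.
Each arrangement has an internal mirror plane or centre of symmetry, so none is chiral.

0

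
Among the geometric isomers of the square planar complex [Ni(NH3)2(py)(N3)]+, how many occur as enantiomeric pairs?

A square has two trans pairs of vertices; adjacent vertices are cis.
Systematic placement gives 2 geometric isomers: NH3 cis; NH3 trans.
Each arrangement has an internal mirror plane or centre of symmetry, so none is chiral.

0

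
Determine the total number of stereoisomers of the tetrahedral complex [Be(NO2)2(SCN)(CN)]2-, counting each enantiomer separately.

1

In a tetrahedral complex all four positions are equivalent and every pair of ligands is adjacent — there is no cis/trans distinction.
Only one geometric arrangement is possible.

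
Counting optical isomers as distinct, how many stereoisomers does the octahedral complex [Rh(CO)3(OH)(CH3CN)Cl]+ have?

An octahedron has six vertices in three trans pairs; every non-trans pair is cis.
Working through the distinct placements yields 4 geometric isomers: CO mer (3 arrangements); CO fac (chiral).
One of these lacks any improper symmetry element and so occurs as an enantiomeric pair, giving 4 + 1 = 5 stereoisomers in total.

5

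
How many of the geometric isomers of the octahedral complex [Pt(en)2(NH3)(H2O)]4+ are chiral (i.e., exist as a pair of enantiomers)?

1

The six octahedral sites form three mutually perpendicular trans pairs.
Each en is bidentate and must span two cis positions.
There are 2 geometric isomers: NH3 and H2O mutually trans; NH3 and H2O mutually cis (chiral).
One of these lacks any improper symmetry element and so occurs as an enantiomeric pair, giving 2 + 1 = 3 stereoisomers in total.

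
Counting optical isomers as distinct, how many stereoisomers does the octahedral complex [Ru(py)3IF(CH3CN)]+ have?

5

There are 4 geometric isomers: py mer (3 arrangements); py fac (chiral).
One of these lacks any improper symmetry element and so occurs as an enantiomeric pair, giving 4 + 1 = 5 stereoisomers in total.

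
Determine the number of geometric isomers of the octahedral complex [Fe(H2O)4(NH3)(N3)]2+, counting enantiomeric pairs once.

2

An octahedron has six vertices in three trans pairs; every non-trans pair is cis.
Working through the distinct placements yields 2 geometric isomers: NH3 and N3 mutually trans; NH3 and N3 mutually cis.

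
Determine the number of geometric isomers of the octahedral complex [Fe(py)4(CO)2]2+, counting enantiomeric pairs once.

An octahedron has six vertices in three trans pairs; every non-trans pair is cis.
Systematic placement gives 2 geometric isomers: CO trans; CO cis.

2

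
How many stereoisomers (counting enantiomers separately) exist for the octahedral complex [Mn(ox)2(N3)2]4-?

An octahedron has six vertices in three trans pairs; every non-trans pair is cis.
Each ox is bidentate and must span two cis positions.
There are 2 geometric isomers: N3 trans; N3 cis (chiral).
One of these lacks any improper symmetry element and so occurs as an enantiomeric pair, giving 2 + 1 = 3 stereoisomers in total.

3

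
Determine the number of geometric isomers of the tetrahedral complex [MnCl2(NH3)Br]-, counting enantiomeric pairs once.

All four vertices of a tetrahedron are equivalent and mutually adjacent, so cis/trans isomerism cannot arise.
Only one geometric arrangement is possible.

1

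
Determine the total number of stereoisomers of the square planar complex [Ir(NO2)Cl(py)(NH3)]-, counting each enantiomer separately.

In a square planar complex each vertex has one trans partner and two cis neighbours.
Systematic placement gives 3 geometric isomers: (Cl/NO2 trans, NH3/py trans); (Cl/py trans, NH3/NO2 trans); (Cl/NH3 trans, NO2/py trans).
Each arrangement has an internal mirror plane or centre of symmetry, so none is chiral.

3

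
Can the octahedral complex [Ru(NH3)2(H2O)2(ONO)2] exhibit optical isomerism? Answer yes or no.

The six octahedral sites form three mutually perpendicular trans pairs.
Systematic placement gives 5 geometric isomers: NH3 trans, H2O trans, ONO trans; NH3 cis, H2O trans, ONO cis; NH3 cis, H2O cis, ONO trans; NH3 cis, H2O cis, ONO cis (chiral); NH3 trans, H2O cis, ONO cis.
One of these lacks any improper symmetry element and so occurs as an enantiomeric pair, giving 5 + 1 = 6 stereoisomers in total.

yes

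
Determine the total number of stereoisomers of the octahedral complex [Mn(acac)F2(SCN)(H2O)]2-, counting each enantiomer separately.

6

In an octahedral complex each vertex has one trans partner and four cis neighbours.
Each acac is bidentate and must span two cis positions.
Systematic placement gives 4 geometric isomers: F trans; F cis (3 arrangements, 2 chiral).
Of these, 2 lack any improper symmetry element and so occur as enantiomeric pairs, giving 4 + 2 = 6 stereoisomers in total.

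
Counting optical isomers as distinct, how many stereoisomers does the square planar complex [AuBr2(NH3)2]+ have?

2

In a square planar complex each vertex has one trans partner and two cis neighbours.
Working through the distinct placements yields 2 geometric isomers: Br cis; Br trans.
Each arrangement has an internal mirror plane or centre of symmetry, so none is chiral.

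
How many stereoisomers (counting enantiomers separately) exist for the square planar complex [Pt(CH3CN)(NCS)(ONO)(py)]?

3

There are 3 geometric isomers: (CH3CN/ONO trans, NCS/py trans); (CH3CN/py trans, NCS/ONO trans); (CH3CN/NCS trans, ONO/py trans).
Each arrangement has an internal mirror plane or centre of symmetry, so none is chiral.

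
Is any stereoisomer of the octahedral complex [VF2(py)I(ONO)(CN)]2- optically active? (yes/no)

The six octahedral sites form three mutually perpendicular trans pairs.
Systematic enumeration (placing each ligand type in turn and discarding arrangements equivalent by rotation or reflection) gives 9 geometric isomers.
Of these, 6 lack any improper symmetry element and so occur as enantiomeric pairs, giving 9 + 6 = 15 stereoisomers in total.

yes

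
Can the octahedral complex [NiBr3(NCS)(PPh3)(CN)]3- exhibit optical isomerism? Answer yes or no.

yes

In an octahedral complex each vertex has one trans partner and four cis neighbours.
The distinct arrangements are (4 in all): Br mer (3 arrangements); Br fac (chiral).
One of these lacks any improper symmetry element and so occurs as an enantiomeric pair, giving 4 + 1 = 5 stereoisomers in total.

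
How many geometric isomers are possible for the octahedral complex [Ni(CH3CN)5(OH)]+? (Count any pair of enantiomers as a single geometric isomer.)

Only one geometric arrangement is possible.

1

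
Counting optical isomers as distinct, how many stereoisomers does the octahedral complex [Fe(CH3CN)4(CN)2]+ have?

Working through the distinct placements yields 2 geometric isomers: CN trans; CN cis.
Each arrangement has an internal mirror plane or centre of symmetry, so none is chiral.

2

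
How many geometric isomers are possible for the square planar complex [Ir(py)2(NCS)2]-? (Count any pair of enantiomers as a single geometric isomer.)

In a square planar complex each vertex has one trans partner and two cis neighbours.
Working through the distinct placements yields 2 geometric isomers: py cis; py trans.

2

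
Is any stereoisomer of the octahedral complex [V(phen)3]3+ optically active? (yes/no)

The six octahedral sites form three mutually perpendicular trans pairs.
Each phen is bidentate and must span two cis positions.
Only one geometric arrangement is possible; it has no improper symmetry element, so it exists as a pair of enantiomers (2 stereoisomers).

yes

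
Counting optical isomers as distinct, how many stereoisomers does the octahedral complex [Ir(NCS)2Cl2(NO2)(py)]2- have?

8

The six octahedral sites form three mutually perpendicular trans pairs.
Systematic placement gives 6 geometric isomers: NCS trans, Cl trans; NCS cis, Cl trans; NCS cis, Cl cis (3 arrangements, 2 chiral); NCS trans, Cl cis.
Of these, 2 lack any improper symmetry element and so occur as enantiomeric pairs, giving 6 + 2 = 8 stereoisomers in total.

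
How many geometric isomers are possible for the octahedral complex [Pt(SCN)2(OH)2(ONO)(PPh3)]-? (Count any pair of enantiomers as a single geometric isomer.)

The six octahedral sites form three mutually perpendicular trans pairs.
The distinct arrangements are (6 in all): SCN trans, OH trans; SCN cis, OH trans; SCN trans, OH cis; SCN cis, OH cis (3 arrangements, 2 chiral).

6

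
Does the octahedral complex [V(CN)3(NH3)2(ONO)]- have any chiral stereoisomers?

no

An octahedron has six vertices in three trans pairs; every non-trans pair is cis.
The distinct arrangements are (3 in all): CN mer, NH3 cis; CN mer, NH3 trans; CN fac, NH3 cis.
Each arrangement has an internal mirror plane or centre of symmetry, so none is chiral.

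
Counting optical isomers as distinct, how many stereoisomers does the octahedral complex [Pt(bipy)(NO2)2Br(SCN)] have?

6

An octahedron has six vertices in three trans pairs; every non-trans pair is cis.
Each bipy is bidentate and must span two cis positions.
The distinct arrangements are (4 in all): NO2 cis (3 arrangements, 2 chiral); NO2 trans.
Of these, 2 lack any improper symmetry element and so occur as enantiomeric pairs, giving 4 + 2 = 6 stereoisomers in total.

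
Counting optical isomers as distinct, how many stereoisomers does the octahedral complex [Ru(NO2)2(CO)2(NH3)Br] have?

Systematic placement gives 6 geometric isomers: NO2 trans, CO cis; NO2 cis, CO cis (3 arrangements, 2 chiral); NO2 trans, CO trans; NO2 cis, CO trans.
Of these, 2 lack any improper symmetry element and so occur as enantiomeric pairs, giving 6 + 2 = 8 stereoisomers in total.

8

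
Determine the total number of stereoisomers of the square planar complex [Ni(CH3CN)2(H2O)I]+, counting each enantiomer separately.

2

A square has two trans pairs of vertices; adjacent vertices are cis.
There are 2 geometric isomers: CH3CN cis; CH3CN trans.
Each arrangement has an internal mirror plane or centre of symmetry, so none is chiral.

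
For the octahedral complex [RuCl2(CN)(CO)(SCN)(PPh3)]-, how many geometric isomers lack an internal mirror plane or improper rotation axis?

6

Systematic enumeration (placing each ligand type in turn and discarding arrangements equivalent by rotation or reflection) gives 9 geometric isomers.
Of these, 6 lack any improper symmetry element and so occur as enantiomeric pairs, giving 9 + 6 = 15 stereoisomers in total.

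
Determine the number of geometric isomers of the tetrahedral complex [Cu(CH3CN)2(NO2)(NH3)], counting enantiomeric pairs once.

In a tetrahedral complex all four positions are equivalent and every pair of ligands is adjacent — there is no cis/trans distinction.
Only one geometric arrangement is possible.

1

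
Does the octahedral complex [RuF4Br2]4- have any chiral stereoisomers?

There are 2 geometric isomers: Br trans; Br cis.
Each arrangement has an internal mirror plane or centre of symmetry, so none is chiral.

no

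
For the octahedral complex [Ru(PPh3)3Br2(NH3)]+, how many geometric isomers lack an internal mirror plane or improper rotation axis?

0

Systematic placement gives 3 geometric isomers: PPh3 mer, Br trans; PPh3 mer, Br cis; PPh3 fac, Br cis.
Each arrangement has an internal mirror plane or centre of symmetry, so none is chiral.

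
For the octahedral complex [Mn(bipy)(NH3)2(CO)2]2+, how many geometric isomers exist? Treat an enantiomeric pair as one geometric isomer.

3

An octahedron has six vertices in three trans pairs; every non-trans pair is cis.
Each bipy is bidentate and must span two cis positions.
Working through the distinct placements yields 3 geometric isomers: NH3 cis, CO trans; NH3 cis, CO cis (chiral); NH3 trans, CO cis.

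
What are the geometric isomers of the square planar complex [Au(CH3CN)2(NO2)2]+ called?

Working through the distinct placements yields 2 geometric isomers: CH3CN cis; CH3CN trans.

cis and trans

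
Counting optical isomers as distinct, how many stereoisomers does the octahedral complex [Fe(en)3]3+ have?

2

An octahedron has six vertices in three trans pairs; every non-trans pair is cis.
Each en is bidentate and must span two cis positions.
Only one geometric arrangement is possible; it has no improper symmetry element, so it exists as a pair of enantiomers (2 stereoisomers).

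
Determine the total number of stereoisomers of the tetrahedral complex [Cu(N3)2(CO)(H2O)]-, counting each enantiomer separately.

1

All four vertices of a tetrahedron are equivalent and mutually adjacent, so cis/trans isomerism cannot arise.
Only one geometric arrangement is possible.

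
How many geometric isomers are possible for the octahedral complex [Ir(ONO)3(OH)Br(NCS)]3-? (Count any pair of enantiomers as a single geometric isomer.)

4

In an octahedral complex each vertex has one trans partner and four cis neighbours.
Working through the distinct placements yields 4 geometric isomers: ONO mer (3 arrangements); ONO fac (chiral).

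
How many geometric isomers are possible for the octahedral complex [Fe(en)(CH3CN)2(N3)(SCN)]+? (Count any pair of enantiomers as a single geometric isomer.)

4

In an octahedral complex each vertex has one trans partner and four cis neighbours.
Each en is bidentate and must span two cis positions.
Systematic placement gives 4 geometric isomers: CH3CN trans; CH3CN cis (3 arrangements, 2 chiral).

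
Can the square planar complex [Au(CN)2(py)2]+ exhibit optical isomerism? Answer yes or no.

no

In a square planar complex each vertex has one trans partner and two cis neighbours.
Systematic placement gives 2 geometric isomers: CN cis; CN trans.
Each arrangement has an internal mirror plane or centre of symmetry, so none is chiral.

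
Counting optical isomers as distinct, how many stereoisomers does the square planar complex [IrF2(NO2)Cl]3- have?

2

In a square planar complex each vertex has one trans partner and two cis neighbours.
The distinct arrangements are (2 in all): F cis; F trans.
Each arrangement has an internal mirror plane or centre of symmetry, so none is chiral.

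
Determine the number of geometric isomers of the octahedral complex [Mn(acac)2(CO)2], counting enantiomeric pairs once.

Each acac is bidentate and must span two cis positions.
There are 2 geometric isomers: CO trans; CO cis (chiral).

2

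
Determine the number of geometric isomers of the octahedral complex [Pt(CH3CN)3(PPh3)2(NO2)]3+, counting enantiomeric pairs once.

3

In an octahedral complex each vertex has one trans partner and four cis neighbours.
Working through the distinct placements yields 3 geometric isomers: CH3CN mer, PPh3 trans; CH3CN mer, PPh3 cis; CH3CN fac, PPh3 cis.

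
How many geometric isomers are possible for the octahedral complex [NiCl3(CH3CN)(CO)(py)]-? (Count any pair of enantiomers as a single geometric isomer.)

The six octahedral sites form three mutually perpendicular trans pairs.
Working through the distinct placements yields 4 geometric isomers: Cl mer (3 arrangements); Cl fac (chiral).

4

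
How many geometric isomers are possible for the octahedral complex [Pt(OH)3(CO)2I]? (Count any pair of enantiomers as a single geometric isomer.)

3

The distinct arrangements are (3 in all): OH mer, CO trans; OH mer, CO cis; OH fac, CO cis.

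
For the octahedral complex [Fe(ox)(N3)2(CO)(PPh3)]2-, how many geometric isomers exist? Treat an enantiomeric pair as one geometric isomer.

4

Each ox is bidentate and must span two cis positions.
Working through the distinct placements yields 4 geometric isomers: N3 cis (3 arrangements, 2 chiral); N3 trans.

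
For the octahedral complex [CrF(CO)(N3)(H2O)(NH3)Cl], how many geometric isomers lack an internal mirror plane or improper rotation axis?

In an octahedral complex each vertex has one trans partner and four cis neighbours.
Systematic enumeration (placing each ligand type in turn and discarding arrangements equivalent by rotation or reflection) gives 15 geometric isomers.
Of these, 15 lack any improper symmetry element and so occur as enantiomeric pairs, giving 15 + 15 = 30 stereoisomers in total.

15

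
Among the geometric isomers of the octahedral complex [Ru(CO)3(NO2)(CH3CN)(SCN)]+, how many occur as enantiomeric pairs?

Systematic placement gives 4 geometric isomers: CO mer (3 arrangements); CO fac (chiral).
One of these lacks any improper symmetry element and so occurs as an enantiomeric pair, giving 4 + 1 = 5 stereoisomers in total.

1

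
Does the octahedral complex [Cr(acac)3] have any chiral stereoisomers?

yes

Each acac is bidentate and must span two cis positions.
Only one geometric arrangement is possible; it has no improper symmetry element, so it exists as a pair of enantiomers (2 stereoisomers).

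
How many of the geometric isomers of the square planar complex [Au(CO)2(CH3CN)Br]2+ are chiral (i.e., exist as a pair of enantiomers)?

Working through the distinct placements yields 2 geometric isomers: CO cis; CO trans.
Each arrangement has an internal mirror plane or centre of symmetry, so none is chiral.

0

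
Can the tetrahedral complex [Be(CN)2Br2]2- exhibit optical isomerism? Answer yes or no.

no

Only one geometric arrangement is possible.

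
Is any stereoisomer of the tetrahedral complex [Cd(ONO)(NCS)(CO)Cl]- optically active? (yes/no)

yes

All four vertices of a tetrahedron are equivalent and mutually adjacent, so cis/trans isomerism cannot arise.
Only one geometric arrangement is possible; it has no improper symmetry element, so it exists as a pair of enantiomers (2 stereoisomers).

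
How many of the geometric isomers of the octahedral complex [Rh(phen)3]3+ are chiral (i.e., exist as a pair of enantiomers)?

Each phen is bidentate and must span two cis positions.
Only one geometric arrangement is possible; it has no improper symmetry element, so it exists as a pair of enantiomers (2 stereoisomers).

1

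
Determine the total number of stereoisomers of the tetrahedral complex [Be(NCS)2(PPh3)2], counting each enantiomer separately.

1

In a tetrahedral complex all four positions are equivalent and every pair of ligands is adjacent — there is no cis/trans distinction.
Only one geometric arrangement is possible.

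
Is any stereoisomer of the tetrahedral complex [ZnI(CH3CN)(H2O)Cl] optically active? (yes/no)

yes

In a tetrahedral complex all four positions are equivalent and every pair of ligands is adjacent — there is no cis/trans distinction.
Only one geometric arrangement is possible; it has no improper symmetry element, so it exists as a pair of enantiomers (2 stereoisomers).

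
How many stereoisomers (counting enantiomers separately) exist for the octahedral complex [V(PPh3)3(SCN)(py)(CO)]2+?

An octahedron has six vertices in three trans pairs; every non-trans pair is cis.
There are 4 geometric isomers: PPh3 mer (3 arrangements); PPh3 fac (chiral).
One of these lacks any improper symmetry element and so occurs as an enantiomeric pair, giving 4 + 1 = 5 stereoisomers in total.

5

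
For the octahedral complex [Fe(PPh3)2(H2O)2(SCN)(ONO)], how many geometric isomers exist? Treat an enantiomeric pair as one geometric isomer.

6

The six octahedral sites form three mutually perpendicular trans pairs.
There are 6 geometric isomers: PPh3 cis, H2O trans; PPh3 trans, H2O trans; PPh3 cis, H2O cis (3 arrangements, 2 chiral); PPh3 trans, H2O cis.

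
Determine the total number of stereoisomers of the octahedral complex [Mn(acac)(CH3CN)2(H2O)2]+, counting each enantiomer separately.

4

An octahedron has six vertices in three trans pairs; every non-trans pair is cis.
Each acac is bidentate and must span two cis positions.
Systematic placement gives 3 geometric isomers: CH3CN trans, H2O cis; CH3CN cis, H2O cis (chiral); CH3CN cis, H2O trans.
One of these lacks any improper symmetry element and so occurs as an enantiomeric pair, giving 3 + 1 = 4 stereoisomers in total.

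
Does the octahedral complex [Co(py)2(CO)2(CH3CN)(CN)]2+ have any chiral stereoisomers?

yes

An octahedron has six vertices in three trans pairs; every non-trans pair is cis.
There are 6 geometric isomers: py trans, CO trans; py cis, CO cis (3 arrangements, 2 chiral); py trans, CO cis; py cis, CO trans.
Of these, 2 lack any improper symmetry element and so occur as enantiomeric pairs, giving 6 + 2 = 8 stereoisomers in total.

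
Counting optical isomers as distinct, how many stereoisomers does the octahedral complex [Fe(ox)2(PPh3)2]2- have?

Each ox is bidentate and must span two cis positions.
Working through the distinct placements yields 2 geometric isomers: PPh3 trans; PPh3 cis (chiral).
One of these lacks any improper symmetry element and so occurs as an enantiomeric pair, giving 2 + 1 = 3 stereoisomers in total.

3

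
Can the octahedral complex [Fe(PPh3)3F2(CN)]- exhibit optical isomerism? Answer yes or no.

no

An octahedron has six vertices in three trans pairs; every non-trans pair is cis.
The distinct arrangements are (3 in all): PPh3 mer, F cis; PPh3 mer, F trans; PPh3 fac, F cis.
Each arrangement has an internal mirror plane or centre of symmetry, so none is chiral.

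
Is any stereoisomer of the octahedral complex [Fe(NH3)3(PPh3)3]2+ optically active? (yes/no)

no

Systematic placement gives 2 geometric isomers: NH3 mer; NH3 fac.
Each arrangement has an internal mirror plane or centre of symmetry, so none is chiral.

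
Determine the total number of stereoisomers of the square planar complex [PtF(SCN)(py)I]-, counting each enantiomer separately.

In a square planar complex each vertex has one trans partner and two cis neighbours.
There are 3 geometric isomers: (F/SCN trans, I/py trans); (F/py trans, I/SCN trans); (F/I trans, SCN/py trans).
Each arrangement has an internal mirror plane or centre of symmetry, so none is chiral.

3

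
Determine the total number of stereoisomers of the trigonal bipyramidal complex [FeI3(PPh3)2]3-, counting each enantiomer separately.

3

In a trigonal bipyramid the two axial positions differ from the three equatorial ones.
Working through the distinct placements yields 3 geometric isomers: PPh3 both equatorial; PPh3 one axial, one equatorial; PPh3 both axial.
Each arrangement has an internal mirror plane or centre of symmetry, so none is chiral.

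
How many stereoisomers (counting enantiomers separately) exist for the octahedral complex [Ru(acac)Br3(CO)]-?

The six octahedral sites form three mutually perpendicular trans pairs.
Each acac is bidentate and must span two cis positions.
Working through the distinct placements yields 2 geometric isomers: Br mer; Br fac.
Each arrangement has an internal mirror plane or centre of symmetry, so none is chiral.

2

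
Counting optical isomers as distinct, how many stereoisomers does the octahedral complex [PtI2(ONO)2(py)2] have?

6

An octahedron has six vertices in three trans pairs; every non-trans pair is cis.
The distinct arrangements are (5 in all): I trans, ONO trans, py trans; I trans, ONO cis, py cis; I cis, ONO cis, py trans; I cis, ONO cis, py cis (chiral); I cis, ONO trans, py cis.
One of these lacks any improper symmetry element and so occurs as an enantiomeric pair, giving 5 + 1 = 6 stereoisomers in total.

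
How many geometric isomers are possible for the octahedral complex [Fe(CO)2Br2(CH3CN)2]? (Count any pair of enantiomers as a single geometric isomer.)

In an octahedral complex each vertex has one trans partner and four cis neighbours.
Working through the distinct placements yields 5 geometric isomers: CO trans, Br trans, CH3CN trans; CO cis, Br trans, CH3CN cis; CO trans, Br cis, CH3CN cis; CO cis, Br cis, CH3CN cis (chiral); CO cis, Br cis, CH3CN trans.

5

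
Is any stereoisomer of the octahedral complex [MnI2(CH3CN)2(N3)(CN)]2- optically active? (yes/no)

An octahedron has six vertices in three trans pairs; every non-trans pair is cis.
Systematic placement gives 6 geometric isomers: I cis, CH3CN trans; I trans, CH3CN trans; I cis, CH3CN cis (3 arrangements, 2 chiral); I trans, CH3CN cis.
Of these, 2 lack any improper symmetry element and so occur as enantiomeric pairs, giving 6 + 2 = 8 stereoisomers in total.

yes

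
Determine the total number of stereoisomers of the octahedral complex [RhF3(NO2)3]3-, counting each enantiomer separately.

2

The six octahedral sites form three mutually perpendicular trans pairs.
Systematic placement gives 2 geometric isomers: F mer; F fac.
Each arrangement has an internal mirror plane or centre of symmetry, so none is chiral.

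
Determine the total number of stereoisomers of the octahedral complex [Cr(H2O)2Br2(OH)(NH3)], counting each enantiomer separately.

An octahedron has six vertices in three trans pairs; every non-trans pair is cis.
There are 6 geometric isomers: H2O trans, Br trans; H2O cis, Br trans; H2O cis, Br cis (3 arrangements, 2 chiral); H2O trans, Br cis.
Of these, 2 lack any improper symmetry element and so occur as enantiomeric pairs, giving 6 + 2 = 8 stereoisomers in total.

8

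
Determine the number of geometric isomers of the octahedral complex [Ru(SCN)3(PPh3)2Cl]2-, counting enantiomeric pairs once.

The six octahedral sites form three mutually perpendicular trans pairs.
There are 3 geometric isomers: SCN mer, PPh3 cis; SCN mer, PPh3 trans; SCN fac, PPh3 cis.

3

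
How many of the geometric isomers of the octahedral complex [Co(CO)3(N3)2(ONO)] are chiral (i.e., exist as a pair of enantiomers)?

0

There are 3 geometric isomers: CO mer, N3 cis; CO mer, N3 trans; CO fac, N3 cis.
Each arrangement has an internal mirror plane or centre of symmetry, so none is chiral.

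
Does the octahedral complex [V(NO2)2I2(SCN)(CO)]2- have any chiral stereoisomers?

Working through the distinct placements yields 6 geometric isomers: NO2 cis, I cis (3 arrangements, 2 chiral); NO2 trans, I cis; NO2 cis, I trans; NO2 trans, I trans.
Of these, 2 lack any improper symmetry element and so occur as enantiomeric pairs, giving 6 + 2 = 8 stereoisomers in total.

yes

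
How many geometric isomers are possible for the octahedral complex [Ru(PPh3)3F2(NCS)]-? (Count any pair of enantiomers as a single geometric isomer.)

The six octahedral sites form three mutually perpendicular trans pairs.
The distinct arrangements are (3 in all): PPh3 mer, F trans; PPh3 mer, F cis; PPh3 fac, F cis.

3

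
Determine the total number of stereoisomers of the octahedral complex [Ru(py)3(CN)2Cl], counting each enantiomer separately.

The distinct arrangements are (3 in all): py mer, CN trans; py mer, CN cis; py fac, CN cis.
Each arrangement has an internal mirror plane or centre of symmetry, so none is chiral.

3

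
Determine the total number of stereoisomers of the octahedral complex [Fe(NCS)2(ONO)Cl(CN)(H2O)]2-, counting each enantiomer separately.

In an octahedral complex each vertex has one trans partner and four cis neighbours.
Exhaustive case analysis gives 9 geometric isomers.
Of these, 6 lack any improper symmetry element and so occur as enantiomeric pairs, giving 9 + 6 = 15 stereoisomers in total.

15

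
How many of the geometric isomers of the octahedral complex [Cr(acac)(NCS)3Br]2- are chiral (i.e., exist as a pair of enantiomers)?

In an octahedral complex each vertex has one trans partner and four cis neighbours.
Each acac is bidentate and must span two cis positions.
The distinct arrangements are (2 in all): NCS fac; NCS mer.
Each arrangement has an internal mirror plane or centre of symmetry, so none is chiral.

0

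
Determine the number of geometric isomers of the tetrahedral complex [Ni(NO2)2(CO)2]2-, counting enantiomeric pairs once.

Only one geometric arrangement is possible.

1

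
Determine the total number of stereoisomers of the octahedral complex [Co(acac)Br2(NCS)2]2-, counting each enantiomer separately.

An octahedron has six vertices in three trans pairs; every non-trans pair is cis.
Each acac is bidentate and must span two cis positions.
Working through the distinct placements yields 3 geometric isomers: Br trans, NCS cis; Br cis, NCS cis (chiral); Br cis, NCS trans.
One of these lacks any improper symmetry element and so occurs as an enantiomeric pair, giving 3 + 1 = 4 stereoisomers in total.

4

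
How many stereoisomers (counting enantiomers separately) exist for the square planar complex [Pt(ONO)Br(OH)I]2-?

The distinct arrangements are (3 in all): (Br/OH trans, I/ONO trans); (Br/ONO trans, I/OH trans); (Br/I trans, OH/ONO trans).
Each arrangement has an internal mirror plane or centre of symmetry, so none is chiral.

3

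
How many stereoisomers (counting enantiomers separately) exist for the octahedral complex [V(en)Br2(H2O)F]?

Each en is bidentate and must span two cis positions.
The distinct arrangements are (4 in all): Br trans; Br cis (3 arrangements, 2 chiral).
Of these, 2 lack any improper symmetry element and so occur as enantiomeric pairs, giving 4 + 2 = 6 stereoisomers in total.

6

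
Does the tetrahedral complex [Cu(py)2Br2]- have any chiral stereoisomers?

no

Only one geometric arrangement is possible.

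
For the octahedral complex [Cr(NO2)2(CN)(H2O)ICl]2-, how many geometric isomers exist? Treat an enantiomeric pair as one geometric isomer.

The six octahedral sites form three mutually perpendicular trans pairs.
Placing the ligands in turn and identifying arrangements related by rotation or reflection leaves 9 distinct geometric isomers.

9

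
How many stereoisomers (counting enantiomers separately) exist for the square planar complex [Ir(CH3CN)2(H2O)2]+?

Systematic placement gives 2 geometric isomers: CH3CN cis; CH3CN trans.
Each arrangement has an internal mirror plane or centre of symmetry, so none is chiral.

2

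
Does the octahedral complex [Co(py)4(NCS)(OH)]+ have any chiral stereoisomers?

In an octahedral complex each vertex has one trans partner and four cis neighbours.
There are 2 geometric isomers: NCS and OH mutually trans; NCS and OH mutually cis.
Each arrangement has an internal mirror plane or centre of symmetry, so none is chiral.

no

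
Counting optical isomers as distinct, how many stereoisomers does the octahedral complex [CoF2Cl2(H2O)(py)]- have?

Systematic placement gives 6 geometric isomers: F trans, Cl trans; F cis, Cl trans; F cis, Cl cis (3 arrangements, 2 chiral); F trans, Cl cis.
Of these, 2 lack any improper symmetry element and so occur as enantiomeric pairs, giving 6 + 2 = 8 stereoisomers in total.

8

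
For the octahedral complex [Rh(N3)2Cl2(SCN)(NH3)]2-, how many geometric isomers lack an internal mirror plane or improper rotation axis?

An octahedron has six vertices in three trans pairs; every non-trans pair is cis.
Working through the distinct placements yields 6 geometric isomers: N3 trans, Cl trans; N3 cis, Cl trans; N3 cis, Cl cis (3 arrangements, 2 chiral); N3 trans, Cl cis.
Of these, 2 lack any improper symmetry element and so occur as enantiomeric pairs, giving 6 + 2 = 8 stereoisomers in total.

2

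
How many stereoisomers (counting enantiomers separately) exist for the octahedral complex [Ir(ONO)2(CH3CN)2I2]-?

An octahedron has six vertices in three trans pairs; every non-trans pair is cis.
The distinct arrangements are (5 in all): ONO trans, CH3CN trans, I trans; ONO cis, CH3CN trans, I cis; ONO trans, CH3CN cis, I cis; ONO cis, CH3CN cis, I cis (chiral); ONO cis, CH3CN cis, I trans.
One of these lacks any improper symmetry element and so occurs as an enantiomeric pair, giving 5 + 1 = 6 stereoisomers in total.

6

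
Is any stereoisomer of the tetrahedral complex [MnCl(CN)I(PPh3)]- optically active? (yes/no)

yes

All four vertices of a tetrahedron are equivalent and mutually adjacent, so cis/trans isomerism cannot arise.
Only one geometric arrangement is possible; it has no improper symmetry element, so it exists as a pair of enantiomers (2 stereoisomers).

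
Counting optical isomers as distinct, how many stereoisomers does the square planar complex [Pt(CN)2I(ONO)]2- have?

2

Working through the distinct placements yields 2 geometric isomers: CN cis; CN trans.
Each arrangement has an internal mirror plane or centre of symmetry, so none is chiral.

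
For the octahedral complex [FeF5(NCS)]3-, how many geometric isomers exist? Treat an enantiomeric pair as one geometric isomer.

The six octahedral sites form three mutually perpendicular trans pairs.
Only one geometric arrangement is possible.

1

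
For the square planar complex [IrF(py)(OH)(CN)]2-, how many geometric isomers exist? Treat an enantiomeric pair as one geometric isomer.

A square has two trans pairs of vertices; adjacent vertices are cis.
There are 3 geometric isomers: (CN/OH trans, F/py trans); (CN/py trans, F/OH trans); (CN/F trans, OH/py trans).

3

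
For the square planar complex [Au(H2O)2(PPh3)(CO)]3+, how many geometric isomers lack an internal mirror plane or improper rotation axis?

0

A square has two trans pairs of vertices; adjacent vertices are cis.
Systematic placement gives 2 geometric isomers: H2O cis; H2O trans.
Each arrangement has an internal mirror plane or centre of symmetry, so none is chiral.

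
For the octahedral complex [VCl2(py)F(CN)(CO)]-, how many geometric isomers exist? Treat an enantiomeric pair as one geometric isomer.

An octahedron has six vertices in three trans pairs; every non-trans pair is cis.
Exhaustive case analysis gives 9 geometric isomers.

9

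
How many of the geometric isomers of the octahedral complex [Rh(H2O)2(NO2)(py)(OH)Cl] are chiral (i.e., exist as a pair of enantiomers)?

In an octahedral complex each vertex has one trans partner and four cis neighbours.
Systematic enumeration (placing each ligand type in turn and discarding arrangements equivalent by rotation or reflection) gives 9 geometric isomers.
Of these, 6 lack any improper symmetry element and so occur as enantiomeric pairs, giving 9 + 6 = 15 stereoisomers in total.

6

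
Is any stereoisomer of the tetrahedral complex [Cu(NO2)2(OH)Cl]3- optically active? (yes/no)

no

All four vertices of a tetrahedron are equivalent and mutually adjacent, so cis/trans isomerism cannot arise.
Only one geometric arrangement is possible.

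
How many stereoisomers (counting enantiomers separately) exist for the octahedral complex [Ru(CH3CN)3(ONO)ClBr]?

In an octahedral complex each vertex has one trans partner and four cis neighbours.
There are 4 geometric isomers: CH3CN mer (3 arrangements); CH3CN fac (chiral).
One of these lacks any improper symmetry element and so occurs as an enantiomeric pair, giving 4 + 1 = 5 stereoisomers in total.

5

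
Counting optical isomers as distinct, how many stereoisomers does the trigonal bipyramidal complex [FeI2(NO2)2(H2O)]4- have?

6

In a trigonal bipyramid the two axial positions differ from the three equatorial ones.
Systematic enumeration (placing each ligand type in turn and discarding arrangements equivalent by rotation or reflection) gives 5 geometric isomers.
One of these lacks any improper symmetry element and so occurs as an enantiomeric pair, giving 5 + 1 = 6 stereoisomers in total.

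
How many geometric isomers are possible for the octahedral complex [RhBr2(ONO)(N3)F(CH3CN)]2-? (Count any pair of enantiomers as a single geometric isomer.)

The six octahedral sites form three mutually perpendicular trans pairs.
Exhaustive case analysis gives 9 geometric isomers.

9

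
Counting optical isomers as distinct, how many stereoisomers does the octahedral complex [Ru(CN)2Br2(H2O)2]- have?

There are 5 geometric isomers: CN trans, Br trans, H2O trans; CN cis, Br trans, H2O cis; CN cis, Br cis, H2O trans; CN cis, Br cis, H2O cis (chiral); CN trans, Br cis, H2O cis.
One of these lacks any improper symmetry element and so occurs as an enantiomeric pair, giving 5 + 1 = 6 stereoisomers in total.

6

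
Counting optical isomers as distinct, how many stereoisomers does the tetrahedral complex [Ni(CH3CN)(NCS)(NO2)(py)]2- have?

All four vertices of a tetrahedron are equivalent and mutually adjacent, so cis/trans isomerism cannot arise.
Only one geometric arrangement is possible; it has no improper symmetry element, so it exists as a pair of enantiomers (2 stereoisomers).

2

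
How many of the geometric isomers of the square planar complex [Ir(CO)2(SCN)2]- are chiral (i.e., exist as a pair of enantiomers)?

0

In a square planar complex each vertex has one trans partner and two cis neighbours.
There are 2 geometric isomers: CO cis; CO trans.
Each arrangement has an internal mirror plane or centre of symmetry, so none is chiral.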